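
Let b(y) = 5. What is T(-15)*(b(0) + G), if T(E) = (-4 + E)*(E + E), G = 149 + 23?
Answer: 100890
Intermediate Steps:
G = 172
T(E) = 2*E*(-4 + E) (T(E) = (-4 + E)*(2*E) = 2*E*(-4 + E))
T(-15)*(b(0) + G) = (2*(-15)*(-4 - 15))*(5 + 172) = (2*(-15)*(-19))*177 = 570*177 = 100890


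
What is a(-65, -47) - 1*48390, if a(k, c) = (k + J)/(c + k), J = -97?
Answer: -2709759/56 ≈ -48389.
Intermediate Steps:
a(k, c) = (-97 + k)/(c + k) (a(k, c) = (k - 97)/(c + k) = (-97 + k)/(c + k))
a(-65, -47) - 1*48390 = (-97 - 65)/(-47 - 65) - 1*48390 = -162/(-112) - 48390 = -1/112*(-162) - 48390 = 81/56 - 48390 = -2709759/56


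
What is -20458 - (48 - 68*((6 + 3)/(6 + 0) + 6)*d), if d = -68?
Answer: -55186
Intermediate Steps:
-20458 - (48 - 68*((6 + 3)/(6 + 0) + 6)*d) = -20458 - (48 - 68*((6 + 3)/(6 + 0) + 6)*(-68)) = -20458 - (48 - 68*(9/6 + 6)*(-68)) = -20458 - (48 - 68*(9*(⅙) + 6)*(-68)) = -20458 - (48 - 68*(3/2 + 6)*(-68)) = -20458 - (48 - 510*(-68)) = -20458 - (48 - 68*(-510)) = -20458 - (48 + 34680) = -20458 - 1*34728 = -20458 - 34728 = -55186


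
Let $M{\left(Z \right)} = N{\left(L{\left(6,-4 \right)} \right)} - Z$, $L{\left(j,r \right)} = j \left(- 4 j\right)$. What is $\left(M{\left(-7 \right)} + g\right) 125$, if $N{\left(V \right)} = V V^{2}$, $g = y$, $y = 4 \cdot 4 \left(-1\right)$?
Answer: $-373249125$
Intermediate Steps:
$y = -16$ ($y = 16 \left(-1\right) = -16$)
$g = -16$
$L{\left(j,r \right)} = - 4 j^{2}$
$N{\left(V \right)} = V^{3}$
$M{\left(Z \right)} = -2985984 - Z$ ($M{\left(Z \right)} = \left(- 4 \cdot 6^{2}\right)^{3} - Z = \left(\left(-4\right) 36\right)^{3} - Z = \left(-144\right)^{3} - Z = -2985984 - Z$)
$\left(M{\left(-7 \right)} + g\right) 125 = \left(\left(-2985984 - -7\right) - 16\right) 125 = \left(\left(-2985984 + 7\right) - 16\right) 125 = \left(-2985977 - 16\right) 125 = \left(-2985993\right) 125 = -373249125$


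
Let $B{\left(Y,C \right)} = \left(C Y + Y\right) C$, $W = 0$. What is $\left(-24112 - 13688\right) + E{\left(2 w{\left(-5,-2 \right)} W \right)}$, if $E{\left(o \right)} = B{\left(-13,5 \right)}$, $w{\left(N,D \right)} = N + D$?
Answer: $-38190$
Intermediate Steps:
$w{\left(N,D \right)} = D + N$
$B{\left(Y,C \right)} = C \left(Y + C Y\right)$ ($B{\left(Y,C \right)} = \left(Y + C Y\right) C = C \left(Y + C Y\right)$)
$E{\left(o \right)} = -390$ ($E{\left(o \right)} = 5 \left(-13\right) \left(1 + 5\right) = 5 \left(-13\right) 6 = -390$)
$\left(-24112 - 13688\right) + E{\left(2 w{\left(-5,-2 \right)} W \right)} = \left(-24112 - 13688\right) - 390 = -37800 - 390 = -38190$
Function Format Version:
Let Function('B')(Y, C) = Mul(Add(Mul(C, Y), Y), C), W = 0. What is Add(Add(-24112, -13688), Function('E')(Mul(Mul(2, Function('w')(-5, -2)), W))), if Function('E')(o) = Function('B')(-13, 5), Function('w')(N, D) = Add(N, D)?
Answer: -38190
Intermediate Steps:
Function('w')(N, D) = Add(D, N)
Function('B')(Y, C) = Mul(C, Add(Y, Mul(C, Y))) (Function('B')(Y, C) = Mul(Add(Y, Mul(C, Y)), C) = Mul(C, Add(Y, Mul(C, Y))))
Function('E')(o) = -390 (Function('E')(o) = Mul(5, -13, Add(1, 5)) = Mul(5, -13, 6) = -390)
Add(Add(-24112, -13688), Function('E')(Mul(Mul(2, Function('w')(-5, -2)), W))) = Add(Add(-24112, -13688), -390) = Add(-37800, -390) = -38190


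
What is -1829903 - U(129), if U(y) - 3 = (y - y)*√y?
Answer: -1829906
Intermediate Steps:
U(y) = 3 (U(y) = 3 + (y - y)*√y = 3 + 0*√y = 3 + 0 = 3)
-1829903 - U(129) = -1829903 - 1*3 = -1829903 - 3 = -1829906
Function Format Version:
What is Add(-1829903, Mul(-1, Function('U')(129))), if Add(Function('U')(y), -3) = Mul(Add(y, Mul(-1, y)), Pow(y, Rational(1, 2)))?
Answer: -1829906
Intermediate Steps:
Function('U')(y) = 3 (Function('U')(y) = Add(3, Mul(Add(y, Mul(-1, y)), Pow(y, Rational(1, 2)))) = Add(3, Mul(0, Pow(y, Rational(1, 2)))) = Add(3, 0) = 3)
Add(-1829903, Mul(-1, Function('U')(129))) = Add(-1829903, Mul(-1, 3)) = Add(-1829903, -3) = -1829906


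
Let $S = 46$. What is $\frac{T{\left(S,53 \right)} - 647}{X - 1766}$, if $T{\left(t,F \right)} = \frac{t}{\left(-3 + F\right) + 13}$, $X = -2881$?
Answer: $\frac{40715}{292761} \approx 0.13907$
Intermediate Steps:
$T{\left(t,F \right)} = \frac{t}{10 + F}$
$\frac{T{\left(S,53 \right)} - 647}{X - 1766} = \frac{\frac{46}{10 + 53} - 647}{-2881 - 1766} = \frac{\frac{46}{63} - 647}{-4647} = \left(46 \cdot \frac{1}{63} - 647\right) \left(- \frac{1}{4647}\right) = \left(\frac{46}{63} - 647\right) \left(- \frac{1}{4647}\right) = \left(- \frac{40715}{63}\right) \left(- \frac{1}{4647}\right) = \frac{40715}{292761}$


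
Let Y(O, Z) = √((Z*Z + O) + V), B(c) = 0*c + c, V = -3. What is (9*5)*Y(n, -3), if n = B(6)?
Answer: 90*√3 ≈ 155.88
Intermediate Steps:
B(c) = c (B(c) = 0 + c = c)
n = 6
Y(O, Z) = √(-3 + O + Z²) (Y(O, Z) = √((Z*Z + O) - 3) = √((Z² + O) - 3) = √((O + Z²) - 3) = √(-3 + O + Z²))
(9*5)*Y(n, -3) = (9*5)*√(-3 + 6 + (-3)²) = 45*√(-3 + 6 + 9) = 45*√12 = 45*(2*√3) = 90*√3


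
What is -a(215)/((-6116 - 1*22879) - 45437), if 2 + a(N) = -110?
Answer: -7/4652 ≈ -0.0015047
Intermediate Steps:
a(N) = -112 (a(N) = -2 - 110 = -112)
-a(215)/((-6116 - 1*22879) - 45437) = -(-112)/((-6116 - 1*22879) - 45437) = -(-112)/((-6116 - 22879) - 45437) = -(-112)/(-28995 - 45437) = -(-112)/(-74432) = -(-112)*(-1)/74432 = -1*7/4652 = -7/4652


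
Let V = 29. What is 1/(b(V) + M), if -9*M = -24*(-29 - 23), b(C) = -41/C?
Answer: -87/12187 ≈ -0.0071388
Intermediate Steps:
M = -416/3 (M = -(-8)*(-29 - 23)/3 = -(-8)*(-52)/3 = -1/9*1248 = -416/3 ≈ -138.67)
1/(b(V) + M) = 1/(-41/29 - 416/3) = 1/(-12187/87) = -87/12187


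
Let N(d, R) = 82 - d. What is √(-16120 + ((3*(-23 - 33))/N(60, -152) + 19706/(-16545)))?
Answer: I*√534221925342270/181995 ≈ 127.0*I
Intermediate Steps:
√(-16120 + ((3*(-23 - 33))/N(60, -152) + 19706/(-16545))) = √(-16120 + ((3*(-23 - 33))/(82 - 1*60) + 19706/(-16545))) = √(-16120 + ((3*(-56))/(82 - 60) + 19706*(-1/16545))) = √(-16120 + (-168/22 - 19706/16545)) = √(-16120 + (-168*1/22 - 19706/16545)) = √(-16120 + (-84/11 - 19706/16545)) = √(-16120 - 1606546/181995) = √(-2935365946/181995) = I*√534221925342270/181995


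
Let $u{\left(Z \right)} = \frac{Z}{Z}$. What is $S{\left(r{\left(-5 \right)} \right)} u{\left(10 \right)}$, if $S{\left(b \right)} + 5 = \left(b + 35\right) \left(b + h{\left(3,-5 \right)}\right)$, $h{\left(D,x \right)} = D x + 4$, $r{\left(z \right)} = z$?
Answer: $-485$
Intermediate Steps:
$u{\left(Z \right)} = 1$
$h{\left(D,x \right)} = 4 + D x$
$S{\left(b \right)} = -5 + \left(-11 + b\right) \left(35 + b\right)$ ($S{\left(b \right)} = -5 + \left(b + 35\right) \left(b + \left(4 + 3 \left(-5\right)\right)\right) = -5 + \left(35 + b\right) \left(b + \left(4 - 15\right)\right) = -5 + \left(35 + b\right) \left(b - 11\right) = -5 + \left(35 + b\right) \left(-11 + b\right) = -5 + \left(-11 + b\right) \left(35 + b\right)$)
$S{\left(r{\left(-5 \right)} \right)} u{\left(10 \right)} = \left(-390 + \left(-5\right)^{2} + 24 \left(-5\right)\right) 1 = \left(-390 + 25 - 120\right) 1 = \left(-485\right) 1 = -485$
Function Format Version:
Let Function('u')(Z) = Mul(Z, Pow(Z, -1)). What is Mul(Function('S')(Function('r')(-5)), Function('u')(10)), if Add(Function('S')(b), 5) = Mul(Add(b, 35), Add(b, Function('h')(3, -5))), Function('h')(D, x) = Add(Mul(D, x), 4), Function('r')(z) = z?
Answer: -485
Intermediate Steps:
Function('u')(Z) = 1
Function('h')(D, x) = Add(4, Mul(D, x))
Function('S')(b) = Add(-5, Mul(Add(-11, b), Add(35, b))) (Function('S')(b) = Add(-5, Mul(Add(b, 35), Add(b, Add(4, Mul(3, -5))))) = Add(-5, Mul(Add(35, b), Add(b, Add(4, -15)))) = Add(-5, Mul(Add(35, b), Add(b, -11))) = Add(-5, Mul(Add(35, b), Add(-11, b))) = Add(-5, Mul(Add(-11, b), Add(35, b))))
Mul(Function('S')(Function('r')(-5)), Function('u')(10)) = Mul(Add(-390, Pow(-5, 2), Mul(24, -5)), 1) = Mul(Add(-390, 25, -120), 1) = Mul(-485, 1) = -485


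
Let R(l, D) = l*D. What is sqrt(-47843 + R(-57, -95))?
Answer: 2*I*sqrt(10607) ≈ 205.98*I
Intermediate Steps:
R(l, D) = D*l
sqrt(-47843 + R(-57, -95)) = sqrt(-47843 - 95*(-57)) = sqrt(-47843 + 5415) = sqrt(-42428) = 2*I*sqrt(10607)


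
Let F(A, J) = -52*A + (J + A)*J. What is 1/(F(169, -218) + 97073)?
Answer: 1/98967 ≈ 1.0104e-5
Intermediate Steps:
F(A, J) = -52*A + J*(A + J) (F(A, J) = -52*A + (A + J)*J = -52*A + J*(A + J))
1/(F(169, -218) + 97073) = 1/(((-218)**2 - 52*169 + 169*(-218)) + 97073) = 1/((47524 - 8788 - 36842) + 97073) = 1/(1894 + 97073) = 1/98967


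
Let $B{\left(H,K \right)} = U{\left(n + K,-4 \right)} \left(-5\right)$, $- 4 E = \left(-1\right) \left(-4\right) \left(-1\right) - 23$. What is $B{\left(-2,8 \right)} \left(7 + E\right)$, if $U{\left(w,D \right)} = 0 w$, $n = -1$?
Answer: $0$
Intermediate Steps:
$E = \frac{27}{4}$ ($E = - \frac{\left(-1\right) \left(-4\right) \left(-1\right) - 23}{4} = - \frac{4 \left(-1\right) - 23}{4} = - \frac{-4 - 23}{4} = \left(- \frac{1}{4}\right) \left(-27\right) = \frac{27}{4} \approx 6.75$)
$U{\left(w,D \right)} = 0$
$B{\left(H,K \right)} = 0$ ($B{\left(H,K \right)} = 0 \left(-5\right) = 0$)
$B{\left(-2,8 \right)} \left(7 + E\right) = 0 \left(7 + \frac{27}{4}\right) = 0 \cdot \frac{55}{4} = 0$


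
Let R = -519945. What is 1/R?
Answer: -1/519945 ≈ -1.9233e-6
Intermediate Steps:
1/R = 1/(-519945) = -1/519945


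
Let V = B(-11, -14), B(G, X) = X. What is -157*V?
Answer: 2198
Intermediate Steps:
V = -14
-157*V = -157*(-14) = 2198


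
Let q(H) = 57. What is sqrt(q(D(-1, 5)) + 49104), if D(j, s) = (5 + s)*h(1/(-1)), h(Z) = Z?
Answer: sqrt(49161) ≈ 221.72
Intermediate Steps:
D(j, s) = -5 - s (D(j, s) = (5 + s)/(-1) = (5 + s)*(-1) = -5 - s)
sqrt(q(D(-1, 5)) + 49104) = sqrt(57 + 49104) = sqrt(49161)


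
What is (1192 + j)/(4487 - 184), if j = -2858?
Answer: -1666/4303 ≈ -0.38717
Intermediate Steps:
(1192 + j)/(4487 - 184) = (1192 - 2858)/(4487 - 184) = -1666/4303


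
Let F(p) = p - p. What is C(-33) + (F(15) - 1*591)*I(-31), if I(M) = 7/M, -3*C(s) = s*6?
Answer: 6183/31 ≈ 199.45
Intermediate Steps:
F(p) = 0
C(s) = -2*s (C(s) = -s*6/3 = -2*s)
C(-33) + (F(15) - 1*591)*I(-31) = -2*(-33) + (0 - 1*591)*(7/(-31)) = 66 + (0 - 591)*(7*(-1/31)) = 66 - 591*(-7/31) = 66 + 4137/31 = 6183/31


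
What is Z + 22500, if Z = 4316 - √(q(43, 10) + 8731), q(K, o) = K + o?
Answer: 26816 - 12*√61 ≈ 26722.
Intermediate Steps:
Z = 4316 - 12*√61 (Z = 4316 - √((43 + 10) + 8731) = 4316 - √(53 + 8731) = 4316 - √8784 = 4316 - 12*√61 ≈ 4222.3)
Z + 22500 = (4316 - 12*√61) + 22500 = 26816 - 12*√61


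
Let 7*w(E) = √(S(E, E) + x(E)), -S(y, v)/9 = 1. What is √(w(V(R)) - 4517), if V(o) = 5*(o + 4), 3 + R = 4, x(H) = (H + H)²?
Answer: √(-221333 + 7*√2491)/7 ≈ 67.156*I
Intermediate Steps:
S(y, v) = -9 (S(y, v) = -9*1 = -9)
x(H) = 4*H² (x(H) = (2*H)² = 4*H²)
R = 1 (R = -3 + 4 = 1)
V(o) = 20 + 5*o (V(o) = 5*(4 + o) = 20 + 5*o)
w(E) = √(-9 + 4*E²)/7
√(w(V(R)) - 4517) = √(√(-9 + 4*(20 + 5*1)²)/7 - 4517) = √(√(-9 + 4*(20 + 5)²)/7 - 4517) = √(√(-9 + 4*25²)/7 - 4517) = √(√(-9 + 4*625)/7 - 4517) = √(√(-9 + 2500)/7 - 4517) = √(√2491/7 - 4517) = √(-4517 + √2491/7)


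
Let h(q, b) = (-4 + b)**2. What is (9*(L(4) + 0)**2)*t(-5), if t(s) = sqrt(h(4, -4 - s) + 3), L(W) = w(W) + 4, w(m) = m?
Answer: 1152*sqrt(3) ≈ 1995.3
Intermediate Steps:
L(W) = 4 + W (L(W) = W + 4 = 4 + W)
t(s) = sqrt(3 + (-8 - s)**2) (t(s) = sqrt((-4 + (-4 - s))**2 + 3) = sqrt((-8 - s)**2 + 3) = sqrt(3 + (-8 - s)**2))
(9*(L(4) + 0)**2)*t(-5) = (9*((4 + 4) + 0)**2)*sqrt(3 + (8 - 5)**2) = (9*(8 + 0)**2)*sqrt(3 + 3**2) = (9*8**2)*sqrt(3 + 9) = (9*64)*sqrt(12) = 576*(2*sqrt(3)) = 1152*sqrt(3)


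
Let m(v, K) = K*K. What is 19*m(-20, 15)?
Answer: 4275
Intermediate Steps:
m(v, K) = K²
19*m(-20, 15) = 19*15² = 19*225 = 4275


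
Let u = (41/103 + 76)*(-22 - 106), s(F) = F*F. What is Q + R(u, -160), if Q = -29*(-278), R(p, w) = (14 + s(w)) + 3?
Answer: 33679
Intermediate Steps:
s(F) = F**2
u = -1007232/103 (u = (41*(1/103) + 76)*(-128) = (41/103 + 76)*(-128) = (7869/103)*(-128) = -1007232/103 ≈ -9779.0)
R(p, w) = 17 + w**2 (R(p, w) = (14 + w**2) + 3 = 17 + w**2)
Q = 8062
Q + R(u, -160) = 8062 + (17 + (-160)**2) = 8062 + (17 + 25600) = 8062 + 25617 = 33679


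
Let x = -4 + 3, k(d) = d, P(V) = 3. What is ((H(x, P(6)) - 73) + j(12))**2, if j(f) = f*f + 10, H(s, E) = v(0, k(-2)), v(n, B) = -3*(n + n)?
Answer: 6561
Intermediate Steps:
v(n, B) = -6*n
x = -1
H(s, E) = 0 (H(s, E) = -6*0 = 0)
j(f) = 10 + f**2 (j(f) = f**2 + 10 = 10 + f**2)
((H(x, P(6)) - 73) + j(12))**2 = ((0 - 73) + (10 + 12**2))**2 = (-73 + (10 + 144))**2 = (-73 + 154)**2 = 81**2 = 6561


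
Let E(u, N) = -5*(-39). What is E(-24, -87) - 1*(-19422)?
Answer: 19617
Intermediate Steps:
E(u, N) = 195
E(-24, -87) - 1*(-19422) = 195 - 1*(-19422) = 195 + 19422 = 19617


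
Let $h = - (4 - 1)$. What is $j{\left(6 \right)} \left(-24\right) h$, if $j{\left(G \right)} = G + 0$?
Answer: $432$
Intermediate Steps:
$j{\left(G \right)} = G$
$h = -3$ ($h = \left(-1\right) 3 = -3$)
$j{\left(6 \right)} \left(-24\right) h = 6 \left(-24\right) \left(-3\right) = \left(-144\right) \left(-3\right) = 432$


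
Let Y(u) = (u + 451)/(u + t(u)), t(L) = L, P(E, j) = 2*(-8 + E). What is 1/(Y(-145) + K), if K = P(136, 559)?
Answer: 145/36967 ≈ 0.0039224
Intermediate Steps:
P(E, j) = -16 + 2*E
Y(u) = (451 + u)/(2*u) (Y(u) = (u + 451)/(u + u) = (451 + u)/((2*u)) = (451 + u)*(1/(2*u)) = (451 + u)/(2*u))
K = 256 (K = -16 + 2*136 = -16 + 272 = 256)
1/(Y(-145) + K) = 1/((1/2)*(451 - 145)/(-145) + 256) = 1/((1/2)*(-1/145)*306 + 256) = 1/(-153/145 + 256) = 1/(36967/145) = 145/36967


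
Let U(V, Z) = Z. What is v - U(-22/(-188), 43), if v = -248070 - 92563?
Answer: -340676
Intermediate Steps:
v = -340633
v - U(-22/(-188), 43) = -340633 - 1*43 = -340633 - 43 = -340676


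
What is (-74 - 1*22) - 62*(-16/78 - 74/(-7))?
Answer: -201668/273 ≈ -738.71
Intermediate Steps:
(-74 - 1*22) - 62*(-16/78 - 74/(-7)) = (-74 - 22) - 62*(-16*1/78 - 74*(-⅐)) = -96 - 62*(-8/39 + 74/7) = -96 - 62*2830/273 = -96 - 175460/273 = -201668/273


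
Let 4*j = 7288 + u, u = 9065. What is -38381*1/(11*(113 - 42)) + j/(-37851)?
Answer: -176479049/3583228 ≈ -49.251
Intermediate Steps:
j = 16353/4 (j = (7288 + 9065)/4 = (¼)*16353 = 16353/4 ≈ 4088.3)
-38381*1/(11*(113 - 42)) + j/(-37851) = -38381*1/(11*(113 - 42)) + (16353/4)/(-37851) = -38381/(71*11) + (16353/4)*(-1/37851) = -38381/781 - 5451/50468 = -176479049/3583228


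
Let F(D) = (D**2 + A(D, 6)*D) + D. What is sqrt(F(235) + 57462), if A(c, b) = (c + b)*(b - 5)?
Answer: sqrt(169557) ≈ 411.77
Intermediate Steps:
A(c, b) = (-5 + b)*(b + c) (A(c, b) = (b + c)*(-5 + b) = (-5 + b)*(b + c))
F(D) = D + D**2 + D*(6 + D) (F(D) = (D**2 + (6**2 - 5*6 - 5*D + 6*D)*D) + D = (D**2 + (36 - 30 - 5*D + 6*D)*D) + D = (D**2 + (6 + D)*D) + D = (D**2 + D*(6 + D)) + D = D + D**2 + D*(6 + D))
sqrt(F(235) + 57462) = sqrt(235*(7 + 2*235) + 57462) = sqrt(235*(7 + 470) + 57462) = sqrt(235*477 + 57462) = sqrt(112095 + 57462) = sqrt(169557)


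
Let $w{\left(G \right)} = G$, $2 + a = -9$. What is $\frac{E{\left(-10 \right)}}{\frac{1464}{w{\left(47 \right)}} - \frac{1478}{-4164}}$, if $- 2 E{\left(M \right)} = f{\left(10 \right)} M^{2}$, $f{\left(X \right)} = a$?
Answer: $\frac{53819700}{3082781} \approx 17.458$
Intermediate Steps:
$a = -11$ ($a = -2 - 9 = -11$)
$f{\left(X \right)} = -11$
$E{\left(M \right)} = \frac{11 M^{2}}{2}$ ($E{\left(M \right)} = - \frac{\left(-11\right) M^{2}}{2} = \frac{11 M^{2}}{2}$)
$\frac{E{\left(-10 \right)}}{\frac{1464}{w{\left(47 \right)}} - \frac{1478}{-4164}} = \frac{\frac{11}{2} \left(-10\right)^{2}}{\frac{1464}{47} - \frac{1478}{-4164}} = \frac{\frac{11}{2} \cdot 100}{1464 \cdot \frac{1}{47} - - \frac{739}{2082}} = \frac{550}{\frac{1464}{47} + \frac{739}{2082}} = \frac{550}{\frac{3082781}{97854}} = 550 \cdot \frac{97854}{3082781} = \frac{53819700}{3082781}$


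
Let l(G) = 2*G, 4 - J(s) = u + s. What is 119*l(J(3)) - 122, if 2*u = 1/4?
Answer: 345/4 ≈ 86.250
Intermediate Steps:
u = 1/8 (u = (1/2)/4 = (1/2)*(1/4) = 1/8 ≈ 0.12500)
J(s) = 31/8 - s (J(s) = 4 - (1/8 + s) = 4 + (-1/8 - s) = 31/8 - s)
119*l(J(3)) - 122 = 119*(2*(31/8 - 1*3)) - 122 = 119*(2*(31/8 - 3)) - 122 = 119*(2*(7/8)) - 122 = 119*(7/4) - 122 = 833/4 - 122 = 345/4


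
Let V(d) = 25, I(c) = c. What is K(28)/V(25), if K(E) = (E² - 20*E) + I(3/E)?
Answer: 251/28 ≈ 8.9643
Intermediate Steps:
K(E) = E² - 20*E + 3/E (K(E) = (E² - 20*E) + 3/E = E² - 20*E + 3/E)
K(28)/V(25) = ((3 + 28²*(-20 + 28))/28)/25 = ((3 + 784*8)/28)*(1/25) = ((3 + 6272)/28)*(1/25) = ((1/28)*6275)*(1/25) = (6275/28)*(1/25) = 251/28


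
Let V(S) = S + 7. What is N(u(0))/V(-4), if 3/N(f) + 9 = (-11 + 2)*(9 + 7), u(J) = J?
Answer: -1/153 ≈ -0.0065359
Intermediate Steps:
N(f) = -1/51 (N(f) = 3/(-9 + (-11 + 2)*(9 + 7)) = 3/(-9 - 9*16) = 3/(-9 - 144) = 3/(-153) = 3*(-1/153) = -1/51)
V(S) = 7 + S
N(u(0))/V(-4) = -1/(51*(7 - 4)) = -1/51/3 = -1/51*1/3 = -1/153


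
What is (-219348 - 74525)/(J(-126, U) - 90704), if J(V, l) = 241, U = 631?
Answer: 293873/90463 ≈ 3.2485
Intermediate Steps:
(-219348 - 74525)/(J(-126, U) - 90704) = (-219348 - 74525)/(241 - 90704) = -293873/(-90463) = -293873*(-1/90463) = 293873/90463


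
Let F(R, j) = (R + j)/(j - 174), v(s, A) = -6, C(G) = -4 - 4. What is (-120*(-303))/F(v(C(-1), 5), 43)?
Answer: -4763160/37 ≈ -1.2873e+5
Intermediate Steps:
C(G) = -8
F(R, j) = (R + j)/(-174 + j)
(-120*(-303))/F(v(C(-1), 5), 43) = (-120*(-303))/(((-6 + 43)/(-174 + 43))) = 36360/((37/(-131))) = 36360/((-1/131*37)) = 36360/(-37/131) = 36360*(-131/37) = -4763160/37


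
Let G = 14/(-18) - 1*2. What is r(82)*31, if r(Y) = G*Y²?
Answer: -5211100/9 ≈ -5.7901e+5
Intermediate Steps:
G = -25/9 (G = 14*(-1/18) - 2 = -7/9 - 2 = -25/9 ≈ -2.7778)
r(Y) = -25*Y²/9
r(82)*31 = -25/9*82²*31 = -25/9*6724*31 = -168100/9*31 = -5211100/9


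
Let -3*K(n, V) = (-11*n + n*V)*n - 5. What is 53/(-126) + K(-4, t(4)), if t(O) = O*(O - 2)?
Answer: 2173/126 ≈ 17.246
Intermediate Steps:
t(O) = O*(-2 + O)
K(n, V) = 5/3 - n*(-11*n + V*n)/3 (K(n, V) = -((-11*n + n*V)*n - 5)/3 = -((-11*n + V*n)*n - 5)/3 = -(n*(-11*n + V*n) - 5)/3 = -(-5 + n*(-11*n + V*n))/3 = 5/3 - n*(-11*n + V*n)/3)
53/(-126) + K(-4, t(4)) = 53/(-126) + (5/3 + (11/3)*(-4)² - ⅓*4*(-2 + 4)*(-4)²) = 53*(-1/126) + (5/3 + (11/3)*16 - ⅓*4*2*16) = -53/126 + (5/3 + 176/3 - ⅓*8*16) = -53/126 + (5/3 + 176/3 - 128/3) = -53/126 + 53/3 = 2173/126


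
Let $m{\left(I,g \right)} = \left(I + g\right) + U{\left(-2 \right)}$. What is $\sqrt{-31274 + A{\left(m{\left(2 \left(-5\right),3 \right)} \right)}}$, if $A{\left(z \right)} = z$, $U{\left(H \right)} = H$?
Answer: $i \sqrt{31283} \approx 176.87 i$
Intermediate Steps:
$m{\left(I,g \right)} = -2 + I + g$ ($m{\left(I,g \right)} = \left(I + g\right) - 2 = -2 + I + g$)
$\sqrt{-31274 + A{\left(m{\left(2 \left(-5\right),3 \right)} \right)}} = \sqrt{-31274 + \left(-2 + 2 \left(-5\right) + 3\right)} = \sqrt{-31274 - 9} = \sqrt{-31283} = i \sqrt{31283}$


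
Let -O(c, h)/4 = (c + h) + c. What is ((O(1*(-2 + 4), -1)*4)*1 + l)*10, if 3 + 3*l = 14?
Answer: -1330/3 ≈ -443.33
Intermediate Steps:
l = 11/3 (l = -1 + (⅓)*14 = -1 + 14/3 = 11/3 ≈ 3.6667)
O(c, h) = -8*c - 4*h (O(c, h) = -4*((c + h) + c) = -4*(h + 2*c) = -8*c - 4*h)
((O(1*(-2 + 4), -1)*4)*1 + l)*10 = (((-8*(-2 + 4) - 4*(-1))*4)*1 + 11/3)*10 = (((-8*2 + 4)*4)*1 + 11/3)*10 = (((-16 + 4)*4)*1 + 11/3)*10 = (-12*4*1 + 11/3)*10 = (-48*1 + 11/3)*10 = (-48 + 11/3)*10 = -133/3*10 = -1330/3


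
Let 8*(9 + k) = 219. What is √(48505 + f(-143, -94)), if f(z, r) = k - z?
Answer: 3*√86518/4 ≈ 220.60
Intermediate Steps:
k = 147/8 (k = -9 + (⅛)*219 = -9 + 219/8 = 147/8 ≈ 18.375)
f(z, r) = 147/8 - z
√(48505 + f(-143, -94)) = √(48505 + (147/8 - 1*(-143))) = √(48505 + (147/8 + 143)) = √(48505 + 1291/8) = √(389331/8) = 3*√86518/4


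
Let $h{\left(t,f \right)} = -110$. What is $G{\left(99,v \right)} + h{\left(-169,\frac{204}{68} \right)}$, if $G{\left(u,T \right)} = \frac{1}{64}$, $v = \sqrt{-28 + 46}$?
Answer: $- \frac{7039}{64} \approx -109.98$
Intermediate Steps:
$v = 3 \sqrt{2}$ ($v = \sqrt{18} = 3 \sqrt{2} \approx 4.2426$)
$G{\left(u,T \right)} = \frac{1}{64}$
$G{\left(99,v \right)} + h{\left(-169,\frac{204}{68} \right)} = \frac{1}{64} - 110 = - \frac{7039}{64}$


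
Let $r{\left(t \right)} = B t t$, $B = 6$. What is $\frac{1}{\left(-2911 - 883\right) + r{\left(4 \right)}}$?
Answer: $- \frac{1}{3698} \approx -0.00027042$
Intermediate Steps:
$r{\left(t \right)} = 6 t^{2}$ ($r{\left(t \right)} = 6 t t = 6 t^{2}$)
$\frac{1}{\left(-2911 - 883\right) + r{\left(4 \right)}} = \frac{1}{\left(-2911 - 883\right) + 6 \cdot 4^{2}} = \frac{1}{-3794 + 6 \cdot 16} = \frac{1}{-3794 + 96} = \frac{1}{-3698} = - \frac{1}{3698}$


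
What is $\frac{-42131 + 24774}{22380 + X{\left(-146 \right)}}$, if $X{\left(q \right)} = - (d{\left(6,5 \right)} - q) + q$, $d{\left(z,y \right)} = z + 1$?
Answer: $- \frac{17357}{22081} \approx -0.78606$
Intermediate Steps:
$d{\left(z,y \right)} = 1 + z$
$X{\left(q \right)} = -7 + 2 q$ ($X{\left(q \right)} = - (\left(1 + 6\right) - q) + q = - (7 - q) + q = \left(-7 + q\right) + q = -7 + 2 q$)
$\frac{-42131 + 24774}{22380 + X{\left(-146 \right)}} = \frac{-42131 + 24774}{22380 + \left(-7 + 2 \left(-146\right)\right)} = - \frac{17357}{22380 - 299} = - \frac{17357}{22081}$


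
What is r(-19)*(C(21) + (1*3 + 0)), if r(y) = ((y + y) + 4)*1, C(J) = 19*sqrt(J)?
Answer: -102 - 646*sqrt(21) ≈ -3062.3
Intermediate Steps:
r(y) = 4 + 2*y (r(y) = (2*y + 4)*1 = (4 + 2*y)*1 = 4 + 2*y)
r(-19)*(C(21) + (1*3 + 0)) = (4 + 2*(-19))*(19*sqrt(21) + (1*3 + 0)) = (4 - 38)*(19*sqrt(21) + (3 + 0)) = -34*(19*sqrt(21) + 3) = -34*(3 + 19*sqrt(21)) = -102 - 646*sqrt(21)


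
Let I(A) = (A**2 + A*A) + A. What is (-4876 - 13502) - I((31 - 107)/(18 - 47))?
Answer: -15469654/841 ≈ -18394.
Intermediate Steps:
I(A) = A + 2*A**2 (I(A) = (A**2 + A**2) + A = 2*A**2 + A = A + 2*A**2)
(-4876 - 13502) - I((31 - 107)/(18 - 47)) = (-4876 - 13502) - (31 - 107)/(18 - 47)*(1 + 2*((31 - 107)/(18 - 47))) = -18378 - (-76/(-29))*(1 + 2*(-76/(-29))) = -18378 - (-76*(-1/29))*(1 + 2*(-76*(-1/29))) = -18378 - 76*(1 + 2*(76/29))/29 = -18378 - 76*(1 + 152/29)/29 = -18378 - 76*181/(29*29) = -18378 - 1*13756/841 = -18378 - 13756/841 = -15469654/841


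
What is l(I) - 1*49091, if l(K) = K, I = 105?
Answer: -48986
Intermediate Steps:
l(I) - 1*49091 = 105 - 1*49091 = 105 - 49091 = -48986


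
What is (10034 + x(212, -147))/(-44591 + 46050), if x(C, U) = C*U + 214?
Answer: -20916/1459 ≈ -14.336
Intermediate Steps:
x(C, U) = 214 + C*U
(10034 + x(212, -147))/(-44591 + 46050) = (10034 + (214 + 212*(-147)))/(-44591 + 46050) = (10034 + (214 - 31164))/1459 = (10034 - 30950)*(1/1459) = -20916*1/1459 = -20916/1459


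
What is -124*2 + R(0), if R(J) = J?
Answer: -248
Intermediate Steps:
-124*2 + R(0) = -124*2 + 0 = -31*8 + 0 = -248 + 0 = -248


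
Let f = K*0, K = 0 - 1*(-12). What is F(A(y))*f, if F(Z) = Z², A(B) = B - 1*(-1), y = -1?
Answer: 0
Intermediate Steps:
K = 12 (K = 0 + 12 = 12)
A(B) = 1 + B (A(B) = B + 1 = 1 + B)
f = 0 (f = 12*0 = 0)
F(A(y))*f = (1 - 1)²*0 = 0²*0 = 0*0 = 0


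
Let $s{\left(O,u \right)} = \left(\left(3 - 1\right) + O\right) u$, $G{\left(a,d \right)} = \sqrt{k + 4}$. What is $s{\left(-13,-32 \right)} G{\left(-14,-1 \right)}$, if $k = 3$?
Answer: $352 \sqrt{7} \approx 931.3$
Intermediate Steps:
$G{\left(a,d \right)} = \sqrt{7}$ ($G{\left(a,d \right)} = \sqrt{3 + 4} = \sqrt{7}$)
$s{\left(O,u \right)} = u \left(2 + O\right)$ ($s{\left(O,u \right)} = \left(\left(3 - 1\right) + O\right) u = \left(2 + O\right) u = u \left(2 + O\right)$)
$s{\left(-13,-32 \right)} G{\left(-14,-1 \right)} = - 32 \left(2 - 13\right) \sqrt{7} = \left(-32\right) \left(-11\right) \sqrt{7} = 352 \sqrt{7}$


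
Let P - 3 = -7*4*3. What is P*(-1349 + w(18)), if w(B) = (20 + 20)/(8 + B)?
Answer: 1418877/13 ≈ 1.0914e+5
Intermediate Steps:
w(B) = 40/(8 + B)
P = -81 (P = 3 - 7*4*3 = 3 - 28*3 = 3 - 84 = -81)
P*(-1349 + w(18)) = -81*(-1349 + 40/(8 + 18)) = -81*(-1349 + 40/26) = -81*(-1349 + 40*(1/26)) = -81*(-1349 + 20/13) = -81*(-17517/13) = 1418877/13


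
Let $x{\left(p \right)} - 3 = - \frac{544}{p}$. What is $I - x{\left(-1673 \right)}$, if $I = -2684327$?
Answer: $- \frac{4490884634}{1673} \approx -2.6843 \cdot 10^{6}$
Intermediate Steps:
$x{\left(p \right)} = 3 - \frac{544}{p}$
$I - x{\left(-1673 \right)} = -2684327 - \left(3 - \frac{544}{-1673}\right) = -2684327 - \left(3 - - \frac{544}{1673}\right) = -2684327 - \left(3 + \frac{544}{1673}\right) = -2684327 - \frac{5563}{1673} = - \frac{4490884634}{1673}$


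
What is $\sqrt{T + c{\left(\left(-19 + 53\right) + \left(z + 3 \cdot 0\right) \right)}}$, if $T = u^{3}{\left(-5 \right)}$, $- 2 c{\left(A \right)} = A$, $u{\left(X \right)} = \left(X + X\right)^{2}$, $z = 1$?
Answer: $\frac{\sqrt{3999930}}{2} \approx 999.99$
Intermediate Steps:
$u{\left(X \right)} = 4 X^{2}$ ($u{\left(X \right)} = \left(2 X\right)^{2} = 4 X^{2}$)
$c{\left(A \right)} = - \frac{A}{2}$
$T = 1000000$ ($T = \left(4 \left(-5\right)^{2}\right)^{3} = \left(4 \cdot 25\right)^{3} = 100^{3} = 1000000$)
$\sqrt{T + c{\left(\left(-19 + 53\right) + \left(z + 3 \cdot 0\right) \right)}} = \sqrt{1000000 - \frac{\left(-19 + 53\right) + \left(1 + 3 \cdot 0\right)}{2}} = \sqrt{1000000 - \frac{34 + \left(1 + 0\right)}{2}} = \sqrt{1000000 - \frac{34 + 1}{2}} = \sqrt{1000000 - \frac{35}{2}} = \sqrt{\frac{1999965}{2}} = \frac{\sqrt{3999930}}{2}$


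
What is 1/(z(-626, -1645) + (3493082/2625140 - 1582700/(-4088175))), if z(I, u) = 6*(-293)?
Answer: -30662947770/53852790352279 ≈ -0.00056938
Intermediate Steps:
z(I, u) = -1758
1/(z(-626, -1645) + (3493082/2625140 - 1582700/(-4088175))) = 1/(-1758 + (3493082/2625140 - 1582700/(-4088175))) = 1/(-1758 + (3493082*(1/2625140) - 1582700*(-1/4088175))) = 1/(-1758 + (1746541/1312570 + 9044/23361)) = 1/(-1758 + 52671827381/30662947770) = 1/(-53852790352279/30662947770) = -30662947770/53852790352279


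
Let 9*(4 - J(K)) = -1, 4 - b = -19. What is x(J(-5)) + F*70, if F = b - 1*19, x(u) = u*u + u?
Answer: 24382/81 ≈ 301.01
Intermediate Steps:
b = 23 (b = 4 - 1*(-19) = 4 + 19 = 23)
J(K) = 37/9 (J(K) = 4 - 1/9*(-1) = 4 + 1/9 = 37/9)
x(u) = u + u**2 (x(u) = u**2 + u = u + u**2)
F = 4 (F = 23 - 1*19 = 23 - 19 = 4)
x(J(-5)) + F*70 = 37*(1 + 37/9)/9 + 4*70 = (37/9)*(46/9) + 280 = 1702/81 + 280 = 24382/81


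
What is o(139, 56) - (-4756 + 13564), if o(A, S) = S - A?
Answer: -8891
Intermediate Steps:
o(139, 56) - (-4756 + 13564) = (56 - 1*139) - (-4756 + 13564) = (56 - 139) - 1*8808 = -83 - 8808 = -8891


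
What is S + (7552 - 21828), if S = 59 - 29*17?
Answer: -14710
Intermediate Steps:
S = -434 (S = 59 - 493 = -434)
S + (7552 - 21828) = -434 + (7552 - 21828) = -434 - 14276 = -14710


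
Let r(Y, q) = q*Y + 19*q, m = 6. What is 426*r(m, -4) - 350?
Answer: -42950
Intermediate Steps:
r(Y, q) = 19*q + Y*q (r(Y, q) = Y*q + 19*q = 19*q + Y*q)
426*r(m, -4) - 350 = 426*(-4*(19 + 6)) - 350 = 426*(-4*25) - 350 = 426*(-100) - 350 = -42600 - 350 = -42950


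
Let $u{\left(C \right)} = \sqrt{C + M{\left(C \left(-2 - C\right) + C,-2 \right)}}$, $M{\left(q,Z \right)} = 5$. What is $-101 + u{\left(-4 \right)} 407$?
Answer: $306$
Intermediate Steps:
$u{\left(C \right)} = \sqrt{5 + C}$ ($u{\left(C \right)} = \sqrt{C + 5} = \sqrt{5 + C}$)
$-101 + u{\left(-4 \right)} 407 = -101 + \sqrt{5 - 4} \cdot 407 = -101 + \sqrt{1} \cdot 407 = -101 + 1 \cdot 407 = -101 + 407 = 306$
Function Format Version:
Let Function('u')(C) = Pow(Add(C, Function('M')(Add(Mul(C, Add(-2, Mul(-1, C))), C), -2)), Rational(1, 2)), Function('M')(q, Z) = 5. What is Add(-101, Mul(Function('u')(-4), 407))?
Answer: 306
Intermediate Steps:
Function('u')(C) = Pow(Add(5, C), Rational(1, 2)) (Function('u')(C) = Pow(Add(C, 5), Rational(1, 2)) = Pow(Add(5, C), Rational(1, 2)))
Add(-101, Mul(Function('u')(-4), 407)) = Add(-101, Mul(Pow(Add(5, -4), Rational(1, 2)), 407)) = Add(-101, Mul(Pow(1, Rational(1, 2)), 407)) = Add(-101, Mul(1, 407)) = Add(-101, 407) = 306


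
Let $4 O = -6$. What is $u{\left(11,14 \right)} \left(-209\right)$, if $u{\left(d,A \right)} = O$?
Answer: $\frac{627}{2} \approx 313.5$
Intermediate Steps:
$O = - \frac{3}{2}$ ($O = \frac{1}{4} \left(-6\right) = - \frac{3}{2} \approx -1.5$)
$u{\left(d,A \right)} = - \frac{3}{2}$
$u{\left(11,14 \right)} \left(-209\right) = \left(- \frac{3}{2}\right) \left(-209\right) = \frac{627}{2}$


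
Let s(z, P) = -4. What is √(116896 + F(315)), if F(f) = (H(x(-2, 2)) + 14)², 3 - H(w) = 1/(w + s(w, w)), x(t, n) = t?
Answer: √4218865/6 ≈ 342.33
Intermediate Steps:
H(w) = 3 - 1/(-4 + w) (H(w) = 3 - 1/(w - 4) = 3 - 1/(-4 + w))
F(f) = 10609/36 (F(f) = ((-13 + 3*(-2))/(-4 - 2) + 14)² = ((-13 - 6)/(-6) + 14)² = (-⅙*(-19) + 14)² = (19/6 + 14)² = (103/6)² = 10609/36)
√(116896 + F(315)) = √(116896 + 10609/36) = √(4218865/36) = √4218865/6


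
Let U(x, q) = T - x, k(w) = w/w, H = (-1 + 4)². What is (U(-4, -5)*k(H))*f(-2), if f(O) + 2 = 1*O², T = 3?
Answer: 14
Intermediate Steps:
f(O) = -2 + O² (f(O) = -2 + 1*O² = -2 + O²)
H = 9 (H = 3² = 9)
k(w) = 1
U(x, q) = 3 - x
(U(-4, -5)*k(H))*f(-2) = ((3 - 1*(-4))*1)*(-2 + (-2)²) = ((3 + 4)*1)*(-2 + 4) = (7*1)*2 = 7*2 = 14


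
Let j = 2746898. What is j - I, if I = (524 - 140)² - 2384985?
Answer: 4984427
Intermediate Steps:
I = -2237529 (I = 384² - 2384985 = 147456 - 2384985 = -2237529)
j - I = 2746898 - 1*(-2237529) = 2746898 + 2237529 = 4984427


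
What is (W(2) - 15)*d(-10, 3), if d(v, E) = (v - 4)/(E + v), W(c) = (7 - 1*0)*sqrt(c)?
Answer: -30 + 14*sqrt(2) ≈ -10.201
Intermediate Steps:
W(c) = 7*sqrt(c) (W(c) = (7 + 0)*sqrt(c) = 7*sqrt(c))
d(v, E) = (-4 + v)/(E + v)
(W(2) - 15)*d(-10, 3) = (7*sqrt(2) - 15)*((-4 - 10)/(3 - 10)) = (-15 + 7*sqrt(2))*(-14/(-7)) = (-15 + 7*sqrt(2))*(-1/7*(-14)) = (-15 + 7*sqrt(2))*2 = -30 + 14*sqrt(2)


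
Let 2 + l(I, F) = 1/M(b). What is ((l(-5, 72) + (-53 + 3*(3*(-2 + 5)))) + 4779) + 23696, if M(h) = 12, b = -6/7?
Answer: 341365/12 ≈ 28447.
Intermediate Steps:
b = -6/7 (b = -6*⅐ = -6/7 ≈ -0.85714)
l(I, F) = -23/12 (l(I, F) = -2 + 1/12 = -23/12)
((l(-5, 72) + (-53 + 3*(3*(-2 + 5)))) + 4779) + 23696 = ((-23/12 + (-53 + 3*(3*(-2 + 5)))) + 4779) + 23696 = ((-23/12 + (-53 + 3*(3*3))) + 4779) + 23696 = ((-23/12 + (-53 + 3*9)) + 4779) + 23696 = ((-23/12 + (-53 + 27)) + 4779) + 23696 = ((-23/12 - 26) + 4779) + 23696 = (-335/12 + 4779) + 23696 = 57013/12 + 23696 = 341365/12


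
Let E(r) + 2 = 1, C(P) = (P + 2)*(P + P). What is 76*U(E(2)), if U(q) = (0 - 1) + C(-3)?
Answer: 380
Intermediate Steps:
C(P) = 2*P*(2 + P) (C(P) = (2 + P)*(2*P) = 2*P*(2 + P))
E(r) = -1 (E(r) = -2 + 1 = -1)
U(q) = 5 (U(q) = (0 - 1) + 2*(-3)*(2 - 3) = -1 + 2*(-3)*(-1) = -1 + 6 = 5)
76*U(E(2)) = 76*5 = 380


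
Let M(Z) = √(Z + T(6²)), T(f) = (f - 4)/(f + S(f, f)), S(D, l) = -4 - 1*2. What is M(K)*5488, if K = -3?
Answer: 5488*I*√435/15 ≈ 7630.8*I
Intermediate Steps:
S(D, l) = -6 (S(D, l) = -4 - 2 = -6)
T(f) = (-4 + f)/(-6 + f) (T(f) = (f - 4)/(f - 6) = (-4 + f)/(-6 + f))
M(Z) = √(16/15 + Z) (M(Z) = √(Z + (-4 + 6²)/(-6 + 6²)) = √(Z + (-4 + 36)/(-6 + 36)) = √(Z + 32/30) = √(Z + (1/30)*32) = √(Z + 16/15) = √(16/15 + Z))
M(K)*5488 = (√(240 + 225*(-3))/15)*5488 = (√(240 - 675)/15)*5488 = (√(-435)/15)*5488 = ((I*√435)/15)*5488 = (I*√435/15)*5488 = 5488*I*√435/15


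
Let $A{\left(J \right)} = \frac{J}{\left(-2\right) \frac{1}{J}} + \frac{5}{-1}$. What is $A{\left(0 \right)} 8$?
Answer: $-40$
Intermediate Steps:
$A{\left(J \right)} = -5 - \frac{J^{2}}{2}$ ($A{\left(J \right)} = J \left(- \frac{J}{2}\right) + 5 \left(-1\right) = - \frac{J^{2}}{2} - 5 = -5 - \frac{J^{2}}{2}$)
$A{\left(0 \right)} 8 = \left(-5 - \frac{0^{2}}{2}\right) 8 = \left(-5 - 0\right) 8 = \left(-5 + 0\right) 8 = \left(-5\right) 8 = -40$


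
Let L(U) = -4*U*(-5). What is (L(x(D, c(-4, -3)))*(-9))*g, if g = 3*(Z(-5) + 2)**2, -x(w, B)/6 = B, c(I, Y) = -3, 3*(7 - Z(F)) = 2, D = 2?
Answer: -675000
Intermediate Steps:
Z(F) = 19/3 (Z(F) = 7 - 1/3*2 = 7 - 2/3 = 19/3)
x(w, B) = -6*B
g = 625/3 (g = 3*(19/3 + 2)**2 = 3*(25/3)**2 = 3*(625/9) = 625/3 ≈ 208.33)
L(U) = 20*U
(L(x(D, c(-4, -3)))*(-9))*g = ((20*(-6*(-3)))*(-9))*(625/3) = ((20*18)*(-9))*(625/3) = (360*(-9))*(625/3) = -3240*625/3 = -675000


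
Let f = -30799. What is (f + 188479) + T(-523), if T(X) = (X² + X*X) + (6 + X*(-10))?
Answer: 709974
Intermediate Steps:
T(X) = 6 - 10*X + 2*X² (T(X) = (X² + X²) + (6 - 10*X) = 2*X² + (6 - 10*X) = 6 - 10*X + 2*X²)
(f + 188479) + T(-523) = (-30799 + 188479) + (6 - 10*(-523) + 2*(-523)²) = 157680 + (6 + 5230 + 2*273529) = 157680 + (6 + 5230 + 547058) = 157680 + 552294 = 709974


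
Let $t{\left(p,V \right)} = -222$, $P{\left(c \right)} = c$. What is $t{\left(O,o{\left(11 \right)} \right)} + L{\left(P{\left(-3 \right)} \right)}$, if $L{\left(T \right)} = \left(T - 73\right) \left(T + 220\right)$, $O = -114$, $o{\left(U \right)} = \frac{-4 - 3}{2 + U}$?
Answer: $-16714$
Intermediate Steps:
$o{\left(U \right)} = - \frac{7}{2 + U}$
$L{\left(T \right)} = \left(-73 + T\right) \left(220 + T\right)$
$t{\left(O,o{\left(11 \right)} \right)} + L{\left(P{\left(-3 \right)} \right)} = -222 + \left(-16060 + \left(-3\right)^{2} + 147 \left(-3\right)\right) = -222 - 16492 = -16714$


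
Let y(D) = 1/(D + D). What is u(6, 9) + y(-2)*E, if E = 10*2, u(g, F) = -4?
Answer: -9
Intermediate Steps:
E = 20
y(D) = 1/(2*D)
u(6, 9) + y(-2)*E = -4 + ((½)/(-2))*20 = -4 + ((½)*(-½))*20 = -4 - ¼*20 = -4 - 5 = -9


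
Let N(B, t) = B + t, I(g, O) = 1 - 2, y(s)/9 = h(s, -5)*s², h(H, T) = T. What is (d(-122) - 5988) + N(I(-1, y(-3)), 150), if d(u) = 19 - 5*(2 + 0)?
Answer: -5830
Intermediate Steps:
y(s) = -45*s² (y(s) = 9*(-5*s²) = -45*s²)
I(g, O) = -1
d(u) = 9 (d(u) = 19 - 5*2 = 19 - 1*10 = 19 - 10 = 9)
(d(-122) - 5988) + N(I(-1, y(-3)), 150) = (9 - 5988) + (-1 + 150) = -5979 + 149 = -5830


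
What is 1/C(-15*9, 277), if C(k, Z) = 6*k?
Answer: -1/810 ≈ -0.0012346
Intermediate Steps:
1/C(-15*9, 277) = 1/(6*(-15*9)) = 1/(6*(-135)) = 1/(-810) = -1/810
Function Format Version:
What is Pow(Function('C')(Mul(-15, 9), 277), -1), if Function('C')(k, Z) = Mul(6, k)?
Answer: Rational(-1, 810) ≈ -0.0012346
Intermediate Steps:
Pow(Function('C')(Mul(-15, 9), 277), -1) = Pow(Mul(6, Mul(-15, 9)), -1) = Pow(Mul(6, -135), -1) = Pow(-810, -1) = Rational(-1, 810)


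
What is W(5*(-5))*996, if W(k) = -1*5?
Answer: -4980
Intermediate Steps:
W(k) = -5
W(5*(-5))*996 = -5*996 = -4980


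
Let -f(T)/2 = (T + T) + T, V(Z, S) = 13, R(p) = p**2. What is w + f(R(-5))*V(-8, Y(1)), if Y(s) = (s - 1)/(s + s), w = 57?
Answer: -1893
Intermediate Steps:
Y(s) = (-1 + s)/(2*s) (Y(s) = (-1 + s)/((2*s)) = (-1 + s)*(1/(2*s)) = (-1 + s)/(2*s))
f(T) = -6*T (f(T) = -2*((T + T) + T) = -2*(2*T + T) = -6*T)
w + f(R(-5))*V(-8, Y(1)) = 57 - 6*(-5)**2*13 = 57 - 6*25*13 = 57 - 150*13 = 57 - 1950 = -1893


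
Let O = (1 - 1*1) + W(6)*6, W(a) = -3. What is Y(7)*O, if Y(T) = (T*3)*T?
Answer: -2646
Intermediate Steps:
O = -18 (O = (1 - 1*1) - 3*6 = (1 - 1) - 18 = 0 - 18 = -18)
Y(T) = 3*T² (Y(T) = (3*T)*T = 3*T²)
Y(7)*O = (3*7²)*(-18) = (3*49)*(-18) = 147*(-18) = -2646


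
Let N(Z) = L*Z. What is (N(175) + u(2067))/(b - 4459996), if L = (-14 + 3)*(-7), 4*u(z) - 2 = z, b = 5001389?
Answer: 55969/2165572 ≈ 0.025845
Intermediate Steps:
u(z) = ½ + z/4
L = 77 (L = -11*(-7) = 77)
N(Z) = 77*Z
(N(175) + u(2067))/(b - 4459996) = (77*175 + (½ + (¼)*2067))/(5001389 - 4459996) = (13475 + (½ + 2067/4))/541393 = (13475 + 2069/4)*(1/541393) = (55969/4)*(1/541393) = 55969/2165572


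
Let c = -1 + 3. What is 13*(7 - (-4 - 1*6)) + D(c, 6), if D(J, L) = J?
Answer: 223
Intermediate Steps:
c = 2
13*(7 - (-4 - 1*6)) + D(c, 6) = 13*(7 - (-4 - 1*6)) + 2 = 13*(7 - (-4 - 6)) + 2 = 13*(7 - 1*(-10)) + 2 = 13*(7 + 10) + 2 = 13*17 + 2 = 221 + 2 = 223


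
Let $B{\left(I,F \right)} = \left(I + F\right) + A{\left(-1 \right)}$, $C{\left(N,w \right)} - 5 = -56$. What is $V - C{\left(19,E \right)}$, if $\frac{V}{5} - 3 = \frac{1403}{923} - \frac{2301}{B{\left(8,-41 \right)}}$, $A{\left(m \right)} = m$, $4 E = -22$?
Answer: $\frac{12928837}{31382} \approx 411.98$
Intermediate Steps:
$E = - \frac{11}{2}$ ($E = \frac{1}{4} \left(-22\right) = - \frac{11}{2} \approx -5.5$)
$C{\left(N,w \right)} = -51$ ($C{\left(N,w \right)} = 5 - 56 = -51$)
$B{\left(I,F \right)} = -1 + F + I$ ($B{\left(I,F \right)} = \left(I + F\right) - 1 = \left(F + I\right) - 1 = -1 + F + I$)
$V = \frac{11328355}{31382}$ ($V = 15 + 5 \left(\frac{1403}{923} - \frac{2301}{-1 - 41 + 8}\right) = 15 + 5 \left(1403 \cdot \frac{1}{923} - \frac{2301}{-34}\right) = 15 + 5 \left(\frac{1403}{923} - - \frac{2301}{34}\right) = 15 + 5 \left(\frac{1403}{923} + \frac{2301}{34}\right) = 15 + 5 \cdot \frac{2171525}{31382} = 15 + \frac{10857625}{31382} = \frac{11328355}{31382} \approx 360.98$)
$V - C{\left(19,E \right)} = \frac{11328355}{31382} - -51 = \frac{11328355}{31382} + 51 = \frac{12928837}{31382}$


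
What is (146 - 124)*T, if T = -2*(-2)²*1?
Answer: -176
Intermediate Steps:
T = -8 (T = -2*4*1 = -8*1 = -8)
(146 - 124)*T = (146 - 124)*(-8) = 22*(-8) = -176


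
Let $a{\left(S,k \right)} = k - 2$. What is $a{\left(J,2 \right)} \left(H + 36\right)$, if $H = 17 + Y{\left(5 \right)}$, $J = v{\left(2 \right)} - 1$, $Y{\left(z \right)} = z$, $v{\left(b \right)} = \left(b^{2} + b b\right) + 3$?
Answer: $0$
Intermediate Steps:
$v{\left(b \right)} = 3 + 2 b^{2}$ ($v{\left(b \right)} = \left(b^{2} + b^{2}\right) + 3 = 2 b^{2} + 3 = 3 + 2 b^{2}$)
$J = 10$ ($J = \left(3 + 2 \cdot 2^{2}\right) - 1 = \left(3 + 2 \cdot 4\right) - 1 = \left(3 + 8\right) - 1 = 11 - 1 = 10$)
$a{\left(S,k \right)} = -2 + k$ ($a{\left(S,k \right)} = k - 2 = -2 + k$)
$H = 22$ ($H = 17 + 5 = 22$)
$a{\left(J,2 \right)} \left(H + 36\right) = \left(-2 + 2\right) \left(22 + 36\right) = 0 \cdot 58 = 0$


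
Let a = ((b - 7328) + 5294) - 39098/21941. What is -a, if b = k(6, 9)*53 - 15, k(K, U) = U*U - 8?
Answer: -39893522/21941 ≈ -1818.2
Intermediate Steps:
k(K, U) = -8 + U**2 (k(K, U) = U**2 - 8 = -8 + U**2)
b = 3854 (b = (-8 + 9**2)*53 - 15 = (-8 + 81)*53 - 15 = 73*53 - 15 = 3869 - 15 = 3854)
a = 39893522/21941 (a = ((3854 - 7328) + 5294) - 39098/21941 = (-3474 + 5294) - 39098*1/21941 = 1820 - 39098/21941 = 39893522/21941 ≈ 1818.2)
-a = -1*39893522/21941 = -39893522/21941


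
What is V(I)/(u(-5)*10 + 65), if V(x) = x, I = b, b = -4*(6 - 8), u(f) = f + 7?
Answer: 8/85 ≈ 0.094118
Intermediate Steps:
u(f) = 7 + f
b = 8 (b = -4*(-2) = 8)
I = 8
V(I)/(u(-5)*10 + 65) = 8/((7 - 5)*10 + 65) = 8/(2*10 + 65) = 8/(20 + 65) = 8/85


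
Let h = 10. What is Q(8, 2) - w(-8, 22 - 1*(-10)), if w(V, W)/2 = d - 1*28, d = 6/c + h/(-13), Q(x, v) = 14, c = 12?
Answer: 917/13 ≈ 70.538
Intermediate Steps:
d = -7/26 (d = 6/12 + 10/(-13) = 6*(1/12) + 10*(-1/13) = ½ - 10/13 = -7/26 ≈ -0.26923)
w(V, W) = -735/13 (w(V, W) = 2*(-7/26 - 1*28) = 2*(-7/26 - 28) = 2*(-735/26) = -735/13)
Q(8, 2) - w(-8, 22 - 1*(-10)) = 14 - 1*(-735/13) = 14 + 735/13 = 917/13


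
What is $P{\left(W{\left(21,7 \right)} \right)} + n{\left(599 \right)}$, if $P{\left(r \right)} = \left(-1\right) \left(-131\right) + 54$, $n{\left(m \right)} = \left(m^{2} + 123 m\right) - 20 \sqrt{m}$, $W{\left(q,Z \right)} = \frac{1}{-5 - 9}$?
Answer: $432663 - 20 \sqrt{599} \approx 4.3217 \cdot 10^{5}$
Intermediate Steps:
$W{\left(q,Z \right)} = - \frac{1}{14}$ ($W{\left(q,Z \right)} = \frac{1}{-14} = - \frac{1}{14}$)
$n{\left(m \right)} = m^{2} - 20 \sqrt{m} + 123 m$
$P{\left(r \right)} = 185$ ($P{\left(r \right)} = 131 + 54 = 185$)
$P{\left(W{\left(21,7 \right)} \right)} + n{\left(599 \right)} = 185 + \left(599^{2} - 20 \sqrt{599} + 123 \cdot 599\right) = 185 + \left(358801 - 20 \sqrt{599} + 73677\right) = 185 + \left(432478 - 20 \sqrt{599}\right) = 432663 - 20 \sqrt{599}$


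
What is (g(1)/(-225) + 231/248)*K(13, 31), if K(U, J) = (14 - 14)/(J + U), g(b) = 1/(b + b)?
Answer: 0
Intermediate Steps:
g(b) = 1/(2*b)
K(U, J) = 0 (K(U, J) = 0/(J + U) = 0)
(g(1)/(-225) + 231/248)*K(13, 31) = (((½)/1)/(-225) + 231/248)*0 = (((½)*1)*(-1/225) + 231*(1/248))*0 = ((½)*(-1/225) + 231/248)*0 = (-1/450 + 231/248)*0 = (51851/55800)*0 = 0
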